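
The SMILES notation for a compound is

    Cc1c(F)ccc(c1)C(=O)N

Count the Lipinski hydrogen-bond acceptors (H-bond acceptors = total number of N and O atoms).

2

N atoms: 1; O atoms: 1.
Lipinski HBA = 1 + 1 = 2.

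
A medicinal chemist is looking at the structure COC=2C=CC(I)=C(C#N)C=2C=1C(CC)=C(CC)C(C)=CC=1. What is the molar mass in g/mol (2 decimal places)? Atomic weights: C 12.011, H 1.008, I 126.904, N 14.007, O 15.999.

First, the molecular formula is C19H20INO (counting implicit H from valence).
  C: 19 × 12.011 = 228.209
  H: 20 × 1.008 = 20.160
  I: 1 × 126.904 = 126.904
  N: 1 × 14.007 = 14.007
  O: 1 × 15.999 = 15.999
Sum: 19×12.011 + 20×1.008 + 1×126.904 + 1×14.007 + 1×15.999 = 405.279 → 405.28 g/mol.

405.28 g/mol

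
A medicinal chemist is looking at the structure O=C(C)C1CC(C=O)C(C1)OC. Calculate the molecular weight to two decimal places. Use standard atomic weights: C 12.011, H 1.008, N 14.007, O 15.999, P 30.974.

170.21 g/mol

First, the molecular formula is C9H14O3 (counting implicit H from valence).
  C: 9 × 12.011 = 108.099
  H: 14 × 1.008 = 14.112
  O: 3 × 15.999 = 47.997
Sum: 9×12.011 + 14×1.008 + 3×15.999 = 170.208 → 170.21 g/mol.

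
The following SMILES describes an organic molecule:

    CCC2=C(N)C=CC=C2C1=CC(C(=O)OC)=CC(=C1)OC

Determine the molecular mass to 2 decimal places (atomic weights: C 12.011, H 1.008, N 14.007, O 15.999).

First, the molecular formula is C17H19NO3 (counting implicit H from valence).
  C: 17 × 12.011 = 204.187
  H: 19 × 1.008 = 19.152
  N: 1 × 14.007 = 14.007
  O: 3 × 15.999 = 47.997
Sum: 17×12.011 + 19×1.008 + 1×14.007 + 3×15.999 = 285.343 → 285.34 g/mol.

285.34 g/mol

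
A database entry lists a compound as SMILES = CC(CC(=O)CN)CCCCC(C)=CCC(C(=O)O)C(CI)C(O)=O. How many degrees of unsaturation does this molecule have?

Degree of unsaturation = (number of rings) + (number of π bonds).
Ring closures in the SMILES: 0.
π bonds: 4 double bonds (each 1 DoU) → 4 DoU from unsaturation.
Total DoU = 0 + 4 = 4.

4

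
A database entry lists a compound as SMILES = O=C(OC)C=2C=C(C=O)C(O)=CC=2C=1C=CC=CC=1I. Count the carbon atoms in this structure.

Count every carbon token in the SMILES (each C, including those in ring-closure positions and inside branches).
Carbon count: 15.

15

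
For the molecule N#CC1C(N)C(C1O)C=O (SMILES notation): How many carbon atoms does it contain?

Count every carbon token in the SMILES (each C, including those in ring-closure positions and inside branches).
Carbon count: 6.

6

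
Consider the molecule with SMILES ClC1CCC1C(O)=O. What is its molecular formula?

Walk through each heavy atom and fill implicit hydrogens from standard valence (C 4, N 3, O 2, S 2, halogen 1):
  atom 1: Cl (halogen, monovalent) → 0 H
  atom 2: C, bond orders sum to 3 (valence 4) → 1 H
  atom 3: C, bond orders sum to 2 (valence 4) → 2 H
  atom 4: C, bond orders sum to 2 (valence 4) → 2 H
  atom 5: C, bond orders sum to 3 (valence 4) → 1 H
  atom 6: C, bond orders sum to 4 (valence 4) → 0 H
  atom 7: O, bond orders sum to 1 (valence 2) → 1 H
  atom 8: O, bond orders sum to 2 (valence 2) → 0 H
Totals → C:5, H:7, Cl:1, O:2.
In Hill order: C5H7ClO2.

C5H7ClO2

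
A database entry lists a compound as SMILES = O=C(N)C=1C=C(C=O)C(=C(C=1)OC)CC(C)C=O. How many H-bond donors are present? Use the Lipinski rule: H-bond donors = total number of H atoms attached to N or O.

Donors: find every N or O and count the H atoms it carries.
  atom 1 (O): bond orders sum to 2 → 0 H
  atom 3 (N): bond orders sum to 1 → 2 H
  atom 8 (O): bond orders sum to 2 → 0 H
  atom 12 (O): bond orders sum to 2 → 0 H
  atom 18 (O): bond orders sum to 2 → 0 H
Lipinski HBD = 2.

2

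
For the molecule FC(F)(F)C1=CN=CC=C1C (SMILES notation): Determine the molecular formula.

Walk through each heavy atom and fill implicit hydrogens from standard valence (C 4, N 3, O 2, S 2, halogen 1):
  atom 1: F (halogen, monovalent) → 0 H
  atom 2: C, bond orders sum to 4 (valence 4) → 0 H
  atom 3: F (halogen, monovalent) → 0 H
  atom 4: F (halogen, monovalent) → 0 H
  atom 5: C, bond orders sum to 4 (valence 4) → 0 H
  atom 6: C, bond orders sum to 3 (valence 4) → 1 H
  atom 7: N, bond orders sum to 3 (valence 3) → 0 H
  atom 8: C, bond orders sum to 3 (valence 4) → 1 H
  atom 9: C, bond orders sum to 3 (valence 4) → 1 H
  atom 10: C, bond orders sum to 4 (valence 4) → 0 H
  atom 11: C, bond orders sum to 1 (valence 4) → 3 H
Totals → C:7, H:6, F:3, N:1.

C7H6F3N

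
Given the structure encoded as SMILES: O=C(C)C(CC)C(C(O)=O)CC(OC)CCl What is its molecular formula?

Walk through each heavy atom and fill implicit hydrogens from standard valence (C 4, N 3, O 2, S 2, halogen 1):
  atom 1: O, bond orders sum to 2 (valence 2) → 0 H
  atom 2: C, bond orders sum to 4 (valence 4) → 0 H
  atom 3: C, bond orders sum to 1 (valence 4) → 3 H
  atom 4: C, bond orders sum to 3 (valence 4) → 1 H
  atom 5: C, bond orders sum to 2 (valence 4) → 2 H
  atom 6: C, bond orders sum to 1 (valence 4) → 3 H
  atom 7: C, bond orders sum to 3 (valence 4) → 1 H
  atom 8: C, bond orders sum to 4 (valence 4) → 0 H
  atom 9: O, bond orders sum to 1 (valence 2) → 1 H
  atom 10: O, bond orders sum to 2 (valence 2) → 0 H
  atom 11: C, bond orders sum to 2 (valence 4) → 2 H
  atom 12: C, bond orders sum to 3 (valence 4) → 1 H
  atom 13: O, bond orders sum to 2 (valence 2) → 0 H
  atom 14: C, bond orders sum to 1 (valence 4) → 3 H
  atom 15: C, bond orders sum to 2 (valence 4) → 2 H
  atom 16: Cl (halogen, monovalent) → 0 H
Totals → C:11, H:19, Cl:1, O:4.
In Hill order: C11H19ClO4.

C11H19ClO4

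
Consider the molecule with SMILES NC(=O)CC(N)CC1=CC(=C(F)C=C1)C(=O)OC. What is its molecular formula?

C12H15FN2O3

Walk through each heavy atom and fill implicit hydrogens from standard valence (C 4, N 3, O 2, S 2, halogen 1):
  atom 1: N, bond orders sum to 1 (valence 3) → 2 H
  atom 2: C, bond orders sum to 4 (valence 4) → 0 H
  atom 3: O, bond orders sum to 2 (valence 2) → 0 H
  atom 4: C, bond orders sum to 2 (valence 4) → 2 H
  atom 5: C, bond orders sum to 3 (valence 4) → 1 H
  atom 6: N, bond orders sum to 1 (valence 3) → 2 H
  atom 7: C, bond orders sum to 2 (valence 4) → 2 H
  atom 8: C, bond orders sum to 4 (valence 4) → 0 H
  atom 9: C, bond orders sum to 3 (valence 4) → 1 H
  atom 10: C, bond orders sum to 4 (valence 4) → 0 H
  atom 11: C, bond orders sum to 4 (valence 4) → 0 H
  atom 12: F (halogen, monovalent) → 0 H
  atom 13: C, bond orders sum to 3 (valence 4) → 1 H
  atom 14: C, bond orders sum to 3 (valence 4) → 1 H
  atom 15: C, bond orders sum to 4 (valence 4) → 0 H
  atom 16: O, bond orders sum to 2 (valence 2) → 0 H
  atom 17: O, bond orders sum to 2 (valence 2) → 0 H
  atom 18: C, bond orders sum to 1 (valence 4) → 3 H
Totals → C:12, H:15, F:1, N:2, O:3.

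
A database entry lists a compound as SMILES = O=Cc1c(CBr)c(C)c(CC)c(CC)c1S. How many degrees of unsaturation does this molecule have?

5

Molecular formula: C13H17BrOS.
DoU = (2C + 2 + N − H − X) / 2, where X is the halogen count and O/S are ignored.
    = (2·13 + 2 + 0 − 17 − 1) / 2 = 10 / 2 = 5.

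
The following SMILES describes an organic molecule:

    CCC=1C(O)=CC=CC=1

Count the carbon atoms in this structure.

Count every carbon token in the SMILES (each C, including those in ring-closure positions and inside branches).
Carbon count: 8.

8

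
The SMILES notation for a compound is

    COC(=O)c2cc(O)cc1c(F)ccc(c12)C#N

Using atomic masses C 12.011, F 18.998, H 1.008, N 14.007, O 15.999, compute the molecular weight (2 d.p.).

245.21 g/mol

First, the molecular formula is C13H8FNO3 (counting implicit H from valence).
  C: 13 × 12.011 = 156.143
  F: 1 × 18.998 = 18.998
  H: 8 × 1.008 = 8.064
  N: 1 × 14.007 = 14.007
  O: 3 × 15.999 = 47.997
Sum: 13×12.011 + 1×18.998 + 8×1.008 + 1×14.007 + 3×15.999 = 245.209 → 245.21 g/mol.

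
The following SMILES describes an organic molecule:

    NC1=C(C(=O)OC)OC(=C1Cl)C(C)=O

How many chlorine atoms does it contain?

1

Scan the SMILES for Cl atoms (remember two-letter symbols like Cl and Br are single atoms).
Chlorine count: 1.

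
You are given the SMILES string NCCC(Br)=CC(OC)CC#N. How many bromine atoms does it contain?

1

Scan the SMILES for Br atoms (remember two-letter symbols like Cl and Br are single atoms).
Bromine count: 1.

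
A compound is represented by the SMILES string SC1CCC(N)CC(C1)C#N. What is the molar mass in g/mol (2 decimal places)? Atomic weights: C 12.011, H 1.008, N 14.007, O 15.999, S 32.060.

First, the molecular formula is C8H14N2S (counting implicit H from valence).
  C: 8 × 12.011 = 96.088
  H: 14 × 1.008 = 14.112
  N: 2 × 14.007 = 28.014
  S: 1 × 32.060 = 32.060
Sum: 8×12.011 + 14×1.008 + 2×14.007 + 1×32.060 = 170.274 → 170.27 g/mol.

170.27 g/mol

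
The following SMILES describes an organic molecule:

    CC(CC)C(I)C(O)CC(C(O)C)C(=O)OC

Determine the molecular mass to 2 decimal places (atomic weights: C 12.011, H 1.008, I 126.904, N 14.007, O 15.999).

358.22 g/mol

First, the molecular formula is C12H23IO4 (counting implicit H from valence).
  C: 12 × 12.011 = 144.132
  H: 23 × 1.008 = 23.184
  I: 1 × 126.904 = 126.904
  O: 4 × 15.999 = 63.996
Sum: 12×12.011 + 23×1.008 + 1×126.904 + 4×15.999 = 358.216 → 358.22 g/mol.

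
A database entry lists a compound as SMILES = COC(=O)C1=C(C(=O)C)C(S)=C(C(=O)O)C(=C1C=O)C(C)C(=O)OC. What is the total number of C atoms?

16

Count every carbon token in the SMILES (each C, including those in ring-closure positions and inside branches).
Carbon count: 16.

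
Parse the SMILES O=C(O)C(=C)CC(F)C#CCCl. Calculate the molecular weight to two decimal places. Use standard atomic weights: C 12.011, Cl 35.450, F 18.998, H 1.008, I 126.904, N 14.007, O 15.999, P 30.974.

190.60 g/mol

First, the molecular formula is C8H8ClFO2 (counting implicit H from valence).
  C: 8 × 12.011 = 96.088
  Cl: 1 × 35.450 = 35.450
  F: 1 × 18.998 = 18.998
  H: 8 × 1.008 = 8.064
  O: 2 × 15.999 = 31.998
Sum: 8×12.011 + 1×35.450 + 1×18.998 + 8×1.008 + 2×15.999 = 190.598 → 190.60 g/mol.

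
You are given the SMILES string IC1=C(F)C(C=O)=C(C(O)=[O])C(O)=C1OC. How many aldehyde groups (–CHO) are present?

The aldehyde motif appears at heavy-atom position 6 in the SMILES.
Other groups present: 1 carboxylic acid, 1 ether, 1 hydroxyl.
Aldehyde count: 1.

1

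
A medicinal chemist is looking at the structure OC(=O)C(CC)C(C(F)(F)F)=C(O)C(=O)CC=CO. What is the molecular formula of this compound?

Walk through each heavy atom and fill implicit hydrogens from standard valence (C 4, N 3, O 2, S 2, halogen 1):
  atom 1: O, bond orders sum to 1 (valence 2) → 1 H
  atom 2: C, bond orders sum to 4 (valence 4) → 0 H
  atom 3: O, bond orders sum to 2 (valence 2) → 0 H
  atom 4: C, bond orders sum to 3 (valence 4) → 1 H
  atom 5: C, bond orders sum to 2 (valence 4) → 2 H
  atom 6: C, bond orders sum to 1 (valence 4) → 3 H
  atom 7: C, bond orders sum to 4 (valence 4) → 0 H
  atom 8: C, bond orders sum to 4 (valence 4) → 0 H
  atom 9: F (halogen, monovalent) → 0 H
  atom 10: F (halogen, monovalent) → 0 H
  atom 11: F (halogen, monovalent) → 0 H
  atom 12: C, bond orders sum to 4 (valence 4) → 0 H
  atom 13: O, bond orders sum to 1 (valence 2) → 1 H
  atom 14: C, bond orders sum to 4 (valence 4) → 0 H
  atom 15: O, bond orders sum to 2 (valence 2) → 0 H
  atom 16: C, bond orders sum to 2 (valence 4) → 2 H
  atom 17: C, bond orders sum to 3 (valence 4) → 1 H
  atom 18: C, bond orders sum to 3 (valence 4) → 1 H
  atom 19: O, bond orders sum to 1 (valence 2) → 1 H
Totals → C:11, H:13, F:3, O:5.

C11H13F3O5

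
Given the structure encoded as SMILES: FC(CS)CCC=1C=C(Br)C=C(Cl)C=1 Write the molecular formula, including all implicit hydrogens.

C10H11BrClFS

Walk through each heavy atom and fill implicit hydrogens from standard valence (C 4, N 3, O 2, S 2, halogen 1):
  atom 1: F (halogen, monovalent) → 0 H
  atom 2: C, bond orders sum to 3 (valence 4) → 1 H
  atom 3: C, bond orders sum to 2 (valence 4) → 2 H
  atom 4: S, bond orders sum to 1 (valence 2) → 1 H
  atom 5: C, bond orders sum to 2 (valence 4) → 2 H
  atom 6: C, bond orders sum to 2 (valence 4) → 2 H
  atom 7: C, bond orders sum to 4 (valence 4) → 0 H
  atom 8: C, bond orders sum to 3 (valence 4) → 1 H
  atom 9: C, bond orders sum to 4 (valence 4) → 0 H
  atom 10: Br (halogen, monovalent) → 0 H
  atom 11: C, bond orders sum to 3 (valence 4) → 1 H
  atom 12: C, bond orders sum to 4 (valence 4) → 0 H
  atom 13: Cl (halogen, monovalent) → 0 H
  atom 14: C, bond orders sum to 3 (valence 4) → 1 H
Totals → C:10, H:11, Br:1, Cl:1, F:1, S:1.
In Hill order: C10H11BrClFS.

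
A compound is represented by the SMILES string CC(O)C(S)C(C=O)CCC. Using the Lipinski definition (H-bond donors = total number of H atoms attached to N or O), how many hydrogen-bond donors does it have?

Donors: find every N or O and count the H atoms it carries.
  atom 3 (O): bond orders sum to 1 → 1 H
  atom 8 (O): bond orders sum to 2 → 0 H
Lipinski HBD = 1.

1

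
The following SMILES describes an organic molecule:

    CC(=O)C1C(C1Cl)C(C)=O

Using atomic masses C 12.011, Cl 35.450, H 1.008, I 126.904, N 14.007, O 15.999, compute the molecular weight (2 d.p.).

160.60 g/mol

First, the molecular formula is C7H9ClO2 (counting implicit H from valence).
  C: 7 × 12.011 = 84.077
  Cl: 1 × 35.450 = 35.450
  H: 9 × 1.008 = 9.072
  O: 2 × 15.999 = 31.998
Sum: 7×12.011 + 1×35.450 + 9×1.008 + 2×15.999 = 160.597 → 160.60 g/mol.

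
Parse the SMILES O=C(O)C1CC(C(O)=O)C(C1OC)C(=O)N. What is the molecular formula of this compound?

Walk through each heavy atom and fill implicit hydrogens from standard valence (C 4, N 3, O 2, S 2, halogen 1):
  atom 1: O, bond orders sum to 2 (valence 2) → 0 H
  atom 2: C, bond orders sum to 4 (valence 4) → 0 H
  atom 3: O, bond orders sum to 1 (valence 2) → 1 H
  atom 4: C, bond orders sum to 3 (valence 4) → 1 H
  atom 5: C, bond orders sum to 2 (valence 4) → 2 H
  atom 6: C, bond orders sum to 3 (valence 4) → 1 H
  atom 7: C, bond orders sum to 4 (valence 4) → 0 H
  atom 8: O, bond orders sum to 1 (valence 2) → 1 H
  atom 9: O, bond orders sum to 2 (valence 2) → 0 H
  atom 10: C, bond orders sum to 3 (valence 4) → 1 H
  atom 11: C, bond orders sum to 3 (valence 4) → 1 H
  atom 12: O, bond orders sum to 2 (valence 2) → 0 H
  atom 13: C, bond orders sum to 1 (valence 4) → 3 H
  atom 14: C, bond orders sum to 4 (valence 4) → 0 H
  atom 15: O, bond orders sum to 2 (valence 2) → 0 H
  atom 16: N, bond orders sum to 1 (valence 3) → 2 H
Totals → C:9, H:13, N:1, O:6.
In Hill order: C9H13NO6.

C9H13NO6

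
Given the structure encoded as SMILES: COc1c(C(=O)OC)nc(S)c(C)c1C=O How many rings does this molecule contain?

In SMILES, each pair of matching ring-closure digits denotes one ring-closing bond; the number of such bonds equals the number of independent rings.
Ring-closure bonds here: 1.

1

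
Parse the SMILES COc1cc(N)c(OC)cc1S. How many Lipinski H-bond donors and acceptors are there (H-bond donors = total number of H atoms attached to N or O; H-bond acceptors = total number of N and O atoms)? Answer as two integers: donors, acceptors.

2, 3

Donors: find every N or O and count the H atoms it carries.
  atom 2 (O): bond orders sum to 2 → 0 H
  atom 6 (N): bond orders sum to 1 → 2 H
  atom 8 (O): bond orders sum to 2 → 0 H
Lipinski HBD = 2.
Acceptors: N atoms = 1, O atoms = 2 → HBA = 3.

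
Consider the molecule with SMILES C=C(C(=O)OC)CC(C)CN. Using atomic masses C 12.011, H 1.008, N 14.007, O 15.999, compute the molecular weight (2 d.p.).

157.21 g/mol

First, the molecular formula is C8H15NO2 (counting implicit H from valence).
  C: 8 × 12.011 = 96.088
  H: 15 × 1.008 = 15.120
  N: 1 × 14.007 = 14.007
  O: 2 × 15.999 = 31.998
Sum: 8×12.011 + 15×1.008 + 1×14.007 + 2×15.999 = 157.213 → 157.21 g/mol.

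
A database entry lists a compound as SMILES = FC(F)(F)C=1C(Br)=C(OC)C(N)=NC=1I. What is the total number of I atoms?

Scan the SMILES for I atoms (remember two-letter symbols like Cl and Br are single atoms).
Iodine count: 1.

1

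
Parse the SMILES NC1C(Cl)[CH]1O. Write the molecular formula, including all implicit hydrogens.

Walk through each heavy atom and fill implicit hydrogens from standard valence (C 4, N 3, O 2, S 2, halogen 1):
  atom 1: N, bond orders sum to 1 (valence 3) → 2 H
  atom 2: C, bond orders sum to 3 (valence 4) → 1 H
  atom 3: C, bond orders sum to 3 (valence 4) → 1 H
  atom 4: Cl (halogen, monovalent) → 0 H
  atom 5: C with explicit H count 1
  atom 6: O, bond orders sum to 1 (valence 2) → 1 H
Totals → C:3, H:6, Cl:1, N:1, O:1.

C3H6ClNO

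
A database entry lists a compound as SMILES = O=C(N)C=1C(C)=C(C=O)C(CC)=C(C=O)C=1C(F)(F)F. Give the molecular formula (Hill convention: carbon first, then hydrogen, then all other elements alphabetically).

Walk through each heavy atom and fill implicit hydrogens from standard valence (C 4, N 3, O 2, S 2, halogen 1):
  atom 1: O, bond orders sum to 2 (valence 2) → 0 H
  atom 2: C, bond orders sum to 4 (valence 4) → 0 H
  atom 3: N, bond orders sum to 1 (valence 3) → 2 H
  atom 4: C, bond orders sum to 4 (valence 4) → 0 H
  atom 5: C, bond orders sum to 4 (valence 4) → 0 H
  atom 6: C, bond orders sum to 1 (valence 4) → 3 H
  atom 7: C, bond orders sum to 4 (valence 4) → 0 H
  atom 8: C, bond orders sum to 3 (valence 4) → 1 H
  atom 9: O, bond orders sum to 2 (valence 2) → 0 H
  atom 10: C, bond orders sum to 4 (valence 4) → 0 H
  atom 11: C, bond orders sum to 2 (valence 4) → 2 H
  atom 12: C, bond orders sum to 1 (valence 4) → 3 H
  atom 13: C, bond orders sum to 4 (valence 4) → 0 H
  atom 14: C, bond orders sum to 3 (valence 4) → 1 H
  atom 15: O, bond orders sum to 2 (valence 2) → 0 H
  atom 16: C, bond orders sum to 4 (valence 4) → 0 H
  atom 17: C, bond orders sum to 4 (valence 4) → 0 H
  atom 18: F (halogen, monovalent) → 0 H
  atom 19: F (halogen, monovalent) → 0 H
  atom 20: F (halogen, monovalent) → 0 H
Totals → C:13, H:12, F:3, N:1, O:3.
In Hill order: C13H12F3NO3.

C13H12F3NO3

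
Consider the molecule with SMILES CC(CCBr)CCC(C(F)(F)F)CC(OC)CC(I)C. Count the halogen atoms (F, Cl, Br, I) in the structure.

Halogen atoms appear at heavy-atom positions 5, 10, 11, 12, 19 (1×Br, 3×F, 1×I).
Other groups present: 1 ether.
Halogen count: 5.

5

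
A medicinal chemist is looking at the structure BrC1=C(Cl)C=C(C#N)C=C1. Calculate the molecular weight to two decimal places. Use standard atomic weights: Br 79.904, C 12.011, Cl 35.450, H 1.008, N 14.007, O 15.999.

First, the molecular formula is C7H3BrClN (counting implicit H from valence).
  Br: 1 × 79.904 = 79.904
  C: 7 × 12.011 = 84.077
  Cl: 1 × 35.450 = 35.450
  H: 3 × 1.008 = 3.024
  N: 1 × 14.007 = 14.007
Sum: 1×79.904 + 7×12.011 + 1×35.450 + 3×1.008 + 1×14.007 = 216.462 → 216.46 g/mol.

216.46 g/mol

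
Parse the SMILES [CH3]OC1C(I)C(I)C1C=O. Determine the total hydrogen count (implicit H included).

Walk through each heavy atom and fill implicit hydrogens from standard valence (C 4, N 3, O 2, S 2, halogen 1):
  atom 1: C with explicit H count 3
  atom 2: O, bond orders sum to 2 (valence 2) → 0 H
  atom 3: C, bond orders sum to 3 (valence 4) → 1 H
  atom 4: C, bond orders sum to 3 (valence 4) → 1 H
  atom 5: I (halogen, monovalent) → 0 H
  atom 6: C, bond orders sum to 3 (valence 4) → 1 H
  atom 7: I (halogen, monovalent) → 0 H
  atom 8: C, bond orders sum to 3 (valence 4) → 1 H
  atom 9: C, bond orders sum to 3 (valence 4) → 1 H
  atom 10: O, bond orders sum to 2 (valence 2) → 0 H
Total hydrogens: 8.

8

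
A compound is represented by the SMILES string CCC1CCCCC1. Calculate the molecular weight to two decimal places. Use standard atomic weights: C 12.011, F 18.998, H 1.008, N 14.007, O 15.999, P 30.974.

First, the molecular formula is C8H16 (counting implicit H from valence).
  C: 8 × 12.011 = 96.088
  H: 16 × 1.008 = 16.128
Sum: 8×12.011 + 16×1.008 = 112.216 → 112.22 g/mol.

112.22 g/mol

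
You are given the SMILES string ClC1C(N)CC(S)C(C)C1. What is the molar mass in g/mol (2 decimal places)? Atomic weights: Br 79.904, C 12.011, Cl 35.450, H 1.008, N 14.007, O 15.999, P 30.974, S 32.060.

179.71 g/mol

First, the molecular formula is C7H14ClNS (counting implicit H from valence).
  C: 7 × 12.011 = 84.077
  Cl: 1 × 35.450 = 35.450
  H: 14 × 1.008 = 14.112
  N: 1 × 14.007 = 14.007
  S: 1 × 32.060 = 32.060
Sum: 7×12.011 + 1×35.450 + 14×1.008 + 1×14.007 + 1×32.060 = 179.706 → 179.71 g/mol.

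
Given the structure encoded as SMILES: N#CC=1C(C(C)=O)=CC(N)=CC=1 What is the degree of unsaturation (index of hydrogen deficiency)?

7

Molecular formula: C9H8N2O.
DoU = (2C + 2 + N − H − X) / 2, where X is the halogen count and O/S are ignored.
    = (2·9 + 2 + 2 − 8 − 0) / 2 = 14 / 2 = 7.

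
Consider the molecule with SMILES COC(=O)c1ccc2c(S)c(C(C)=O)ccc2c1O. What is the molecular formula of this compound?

C14H12O4S

Walk through each heavy atom and fill implicit hydrogens from standard valence (C 4, N 3, O 2, S 2, halogen 1); for lowercase aromatic atoms, an aromatic c carries 1 H when it has two neighbours and 0 H with three, and aromatic n carries 0 H:
  atom 1: C, bond orders sum to 1 (valence 4) → 3 H
  atom 2: O, bond orders sum to 2 (valence 2) → 0 H
  atom 3: C, bond orders sum to 4 (valence 4) → 0 H
  atom 4: O, bond orders sum to 2 (valence 2) → 0 H
  atom 5: aromatic c, 3 neighbours → 0 H
  atom 6: aromatic c, 2 neighbours → 1 H
  atom 7: aromatic c, 2 neighbours → 1 H
  atom 8: aromatic c, 3 neighbours → 0 H
  atom 9: aromatic c, 3 neighbours → 0 H
  atom 10: S, bond orders sum to 1 (valence 2) → 1 H
  atom 11: aromatic c, 3 neighbours → 0 H
  atom 12: C, bond orders sum to 4 (valence 4) → 0 H
  atom 13: C, bond orders sum to 1 (valence 4) → 3 H
  atom 14: O, bond orders sum to 2 (valence 2) → 0 H
  atom 15: aromatic c, 2 neighbours → 1 H
  atom 16: aromatic c, 2 neighbours → 1 H
  atom 17: aromatic c, 3 neighbours → 0 H
  atom 18: aromatic c, 3 neighbours → 0 H
  atom 19: O, bond orders sum to 1 (valence 2) → 1 H
Totals → C:14, H:12, O:4, S:1.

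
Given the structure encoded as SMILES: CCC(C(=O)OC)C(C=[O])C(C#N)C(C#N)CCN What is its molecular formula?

C13H19N3O3

Walk through each heavy atom and fill implicit hydrogens from standard valence (C 4, N 3, O 2, S 2, halogen 1):
  atom 1: C, bond orders sum to 1 (valence 4) → 3 H
  atom 2: C, bond orders sum to 2 (valence 4) → 2 H
  atom 3: C, bond orders sum to 3 (valence 4) → 1 H
  atom 4: C, bond orders sum to 4 (valence 4) → 0 H
  atom 5: O, bond orders sum to 2 (valence 2) → 0 H
  atom 6: O, bond orders sum to 2 (valence 2) → 0 H
  atom 7: C, bond orders sum to 1 (valence 4) → 3 H
  atom 8: C, bond orders sum to 3 (valence 4) → 1 H
  atom 9: C, bond orders sum to 3 (valence 4) → 1 H
  atom 10: O with explicit H count 0
  atom 11: C, bond orders sum to 3 (valence 4) → 1 H
  atom 12: C, bond orders sum to 4 (valence 4) → 0 H
  atom 13: N, bond orders sum to 3 (valence 3) → 0 H
  atom 14: C, bond orders sum to 3 (valence 4) → 1 H
  atom 15: C, bond orders sum to 4 (valence 4) → 0 H
  atom 16: N, bond orders sum to 3 (valence 3) → 0 H
  atom 17: C, bond orders sum to 2 (valence 4) → 2 H
  atom 18: C, bond orders sum to 2 (valence 4) → 2 H
  atom 19: N, bond orders sum to 1 (valence 3) → 2 H
Totals → C:13, H:19, N:3, O:3.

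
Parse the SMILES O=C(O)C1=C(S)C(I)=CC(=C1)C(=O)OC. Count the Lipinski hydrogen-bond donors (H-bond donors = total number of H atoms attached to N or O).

Donors: find every N or O and count the H atoms it carries.
  atom 1 (O): bond orders sum to 2 → 0 H
  atom 3 (O): bond orders sum to 1 → 1 H
  atom 13 (O): bond orders sum to 2 → 0 H
  atom 14 (O): bond orders sum to 2 → 0 H
Lipinski HBD = 1.

1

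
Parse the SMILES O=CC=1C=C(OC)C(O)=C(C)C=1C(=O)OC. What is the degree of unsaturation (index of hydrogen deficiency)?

6

Molecular formula: C11H12O5.
DoU = (2C + 2 + N − H − X) / 2, where X is the halogen count and O/S are ignored.
    = (2·11 + 2 + 0 − 12 − 0) / 2 = 12 / 2 = 6.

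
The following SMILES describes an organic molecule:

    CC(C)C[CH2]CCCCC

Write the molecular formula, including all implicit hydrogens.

Walk through each heavy atom and fill implicit hydrogens from standard valence (C 4, N 3, O 2, S 2, halogen 1):
  atom 1: C, bond orders sum to 1 (valence 4) → 3 H
  atom 2: C, bond orders sum to 3 (valence 4) → 1 H
  atom 3: C, bond orders sum to 1 (valence 4) → 3 H
  atom 4: C, bond orders sum to 2 (valence 4) → 2 H
  atom 5: C with explicit H count 2
  atom 6: C, bond orders sum to 2 (valence 4) → 2 H
  atom 7: C, bond orders sum to 2 (valence 4) → 2 H
  atom 8: C, bond orders sum to 2 (valence 4) → 2 H
  atom 9: C, bond orders sum to 2 (valence 4) → 2 H
  atom 10: C, bond orders sum to 1 (valence 4) → 3 H
Totals → C:10, H:22.
In Hill order: C10H22.

C10H22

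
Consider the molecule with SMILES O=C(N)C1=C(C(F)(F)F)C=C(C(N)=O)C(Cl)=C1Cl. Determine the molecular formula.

C9H5Cl2F3N2O2

Walk through each heavy atom and fill implicit hydrogens from standard valence (C 4, N 3, O 2, S 2, halogen 1):
  atom 1: O, bond orders sum to 2 (valence 2) → 0 H
  atom 2: C, bond orders sum to 4 (valence 4) → 0 H
  atom 3: N, bond orders sum to 1 (valence 3) → 2 H
  atom 4: C, bond orders sum to 4 (valence 4) → 0 H
  atom 5: C, bond orders sum to 4 (valence 4) → 0 H
  atom 6: C, bond orders sum to 4 (valence 4) → 0 H
  atom 7: F (halogen, monovalent) → 0 H
  atom 8: F (halogen, monovalent) → 0 H
  atom 9: F (halogen, monovalent) → 0 H
  atom 10: C, bond orders sum to 3 (valence 4) → 1 H
  atom 11: C, bond orders sum to 4 (valence 4) → 0 H
  atom 12: C, bond orders sum to 4 (valence 4) → 0 H
  atom 13: N, bond orders sum to 1 (valence 3) → 2 H
  atom 14: O, bond orders sum to 2 (valence 2) → 0 H
  atom 15: C, bond orders sum to 4 (valence 4) → 0 H
  atom 16: Cl (halogen, monovalent) → 0 H
  atom 17: C, bond orders sum to 4 (valence 4) → 0 H
  atom 18: Cl (halogen, monovalent) → 0 H
Totals → C:9, H:5, Cl:2, F:3, N:2, O:2.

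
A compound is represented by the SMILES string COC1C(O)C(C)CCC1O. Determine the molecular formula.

C8H16O3

Walk through each heavy atom and fill implicit hydrogens from standard valence (C 4, N 3, O 2, S 2, halogen 1):
  atom 1: C, bond orders sum to 1 (valence 4) → 3 H
  atom 2: O, bond orders sum to 2 (valence 2) → 0 H
  atom 3: C, bond orders sum to 3 (valence 4) → 1 H
  atom 4: C, bond orders sum to 3 (valence 4) → 1 H
  atom 5: O, bond orders sum to 1 (valence 2) → 1 H
  atom 6: C, bond orders sum to 3 (valence 4) → 1 H
  atom 7: C, bond orders sum to 1 (valence 4) → 3 H
  atom 8: C, bond orders sum to 2 (valence 4) → 2 H
  atom 9: C, bond orders sum to 2 (valence 4) → 2 H
  atom 10: C, bond orders sum to 3 (valence 4) → 1 H
  atom 11: O, bond orders sum to 1 (valence 2) → 1 H
Totals → C:8, H:16, O:3.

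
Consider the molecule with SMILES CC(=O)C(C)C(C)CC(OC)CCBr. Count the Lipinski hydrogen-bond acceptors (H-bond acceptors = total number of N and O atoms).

2

N atoms: 0; O atoms: 2.
Lipinski HBA = 0 + 2 = 2.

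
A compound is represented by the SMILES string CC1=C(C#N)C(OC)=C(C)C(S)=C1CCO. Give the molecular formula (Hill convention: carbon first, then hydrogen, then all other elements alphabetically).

Walk through each heavy atom and fill implicit hydrogens from standard valence (C 4, N 3, O 2, S 2, halogen 1):
  atom 1: C, bond orders sum to 1 (valence 4) → 3 H
  atom 2: C, bond orders sum to 4 (valence 4) → 0 H
  atom 3: C, bond orders sum to 4 (valence 4) → 0 H
  atom 4: C, bond orders sum to 4 (valence 4) → 0 H
  atom 5: N, bond orders sum to 3 (valence 3) → 0 H
  atom 6: C, bond orders sum to 4 (valence 4) → 0 H
  atom 7: O, bond orders sum to 2 (valence 2) → 0 H
  atom 8: C, bond orders sum to 1 (valence 4) → 3 H
  atom 9: C, bond orders sum to 4 (valence 4) → 0 H
  atom 10: C, bond orders sum to 1 (valence 4) → 3 H
  atom 11: C, bond orders sum to 4 (valence 4) → 0 H
  atom 12: S, bond orders sum to 1 (valence 2) → 1 H
  atom 13: C, bond orders sum to 4 (valence 4) → 0 H
  atom 14: C, bond orders sum to 2 (valence 4) → 2 H
  atom 15: C, bond orders sum to 2 (valence 4) → 2 H
  atom 16: O, bond orders sum to 1 (valence 2) → 1 H
Totals → C:12, H:15, N:1, O:2, S:1.

C12H15NO2S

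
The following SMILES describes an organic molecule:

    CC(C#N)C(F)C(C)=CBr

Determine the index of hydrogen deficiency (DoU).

Degree of unsaturation = (number of rings) + (number of π bonds).
Ring closures in the SMILES: 0.
π bonds: 1 double bond (each 1 DoU), 1 triple bond (each 2 DoU) → 3 DoU from unsaturation.
Total DoU = 0 + 3 = 3.

3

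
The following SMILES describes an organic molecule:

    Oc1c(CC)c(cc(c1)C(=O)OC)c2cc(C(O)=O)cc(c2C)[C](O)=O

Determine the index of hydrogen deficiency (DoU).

11

Molecular formula: C19H18O7.
DoU = (2C + 2 + N − H − X) / 2, where X is the halogen count and O/S are ignored.
    = (2·19 + 2 + 0 − 18 − 0) / 2 = 22 / 2 = 11.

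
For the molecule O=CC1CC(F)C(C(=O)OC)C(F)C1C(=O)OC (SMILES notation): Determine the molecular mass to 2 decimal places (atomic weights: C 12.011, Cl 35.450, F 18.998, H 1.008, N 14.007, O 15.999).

First, the molecular formula is C11H14F2O5 (counting implicit H from valence).
  C: 11 × 12.011 = 132.121
  F: 2 × 18.998 = 37.996
  H: 14 × 1.008 = 14.112
  O: 5 × 15.999 = 79.995
Sum: 11×12.011 + 2×18.998 + 14×1.008 + 5×15.999 = 264.224 → 264.22 g/mol.

264.22 g/mol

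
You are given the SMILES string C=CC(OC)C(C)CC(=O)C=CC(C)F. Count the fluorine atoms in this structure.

Scan the SMILES for F atoms (remember two-letter symbols like Cl and Br are single atoms).
Fluorine count: 1.

1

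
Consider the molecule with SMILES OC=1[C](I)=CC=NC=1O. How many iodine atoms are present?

1

Scan the SMILES for I atoms (remember two-letter symbols like Cl and Br are single atoms).
Iodine count: 1.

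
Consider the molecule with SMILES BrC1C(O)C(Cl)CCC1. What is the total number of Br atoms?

Scan the SMILES for Br atoms (remember two-letter symbols like Cl and Br are single atoms).
Bromine count: 1.

1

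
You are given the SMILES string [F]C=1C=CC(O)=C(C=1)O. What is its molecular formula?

C6H5FO2

Walk through each heavy atom and fill implicit hydrogens from standard valence (C 4, N 3, O 2, S 2, halogen 1):
  atom 1: F with explicit H count 0
  atom 2: C, bond orders sum to 4 (valence 4) → 0 H
  atom 3: C, bond orders sum to 3 (valence 4) → 1 H
  atom 4: C, bond orders sum to 3 (valence 4) → 1 H
  atom 5: C, bond orders sum to 4 (valence 4) → 0 H
  atom 6: O, bond orders sum to 1 (valence 2) → 1 H
  atom 7: C, bond orders sum to 4 (valence 4) → 0 H
  atom 8: C, bond orders sum to 3 (valence 4) → 1 H
  atom 9: O, bond orders sum to 1 (valence 2) → 1 H
Totals → C:6, H:5, F:1, O:2.
In Hill order: C6H5FO2.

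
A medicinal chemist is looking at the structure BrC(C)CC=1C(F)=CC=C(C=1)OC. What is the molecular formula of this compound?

Walk through each heavy atom and fill implicit hydrogens from standard valence (C 4, N 3, O 2, S 2, halogen 1):
  atom 1: Br (halogen, monovalent) → 0 H
  atom 2: C, bond orders sum to 3 (valence 4) → 1 H
  atom 3: C, bond orders sum to 1 (valence 4) → 3 H
  atom 4: C, bond orders sum to 2 (valence 4) → 2 H
  atom 5: C, bond orders sum to 4 (valence 4) → 0 H
  atom 6: C, bond orders sum to 4 (valence 4) → 0 H
  atom 7: F (halogen, monovalent) → 0 H
  atom 8: C, bond orders sum to 3 (valence 4) → 1 H
  atom 9: C, bond orders sum to 3 (valence 4) → 1 H
  atom 10: C, bond orders sum to 4 (valence 4) → 0 H
  atom 11: C, bond orders sum to 3 (valence 4) → 1 H
  atom 12: O, bond orders sum to 2 (valence 2) → 0 H
  atom 13: C, bond orders sum to 1 (valence 4) → 3 H
Totals → C:10, H:12, Br:1, F:1, O:1.

C10H12BrFO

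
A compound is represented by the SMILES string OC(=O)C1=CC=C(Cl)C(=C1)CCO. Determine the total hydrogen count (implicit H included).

9

Walk through each heavy atom and fill implicit hydrogens from standard valence (C 4, N 3, O 2, S 2, halogen 1):
  atom 1: O, bond orders sum to 1 (valence 2) → 1 H
  atom 2: C, bond orders sum to 4 (valence 4) → 0 H
  atom 3: O, bond orders sum to 2 (valence 2) → 0 H
  atom 4: C, bond orders sum to 4 (valence 4) → 0 H
  atom 5: C, bond orders sum to 3 (valence 4) → 1 H
  atom 6: C, bond orders sum to 3 (valence 4) → 1 H
  atom 7: C, bond orders sum to 4 (valence 4) → 0 H
  atom 8: Cl (halogen, monovalent) → 0 H
  atom 9: C, bond orders sum to 4 (valence 4) → 0 H
  atom 10: C, bond orders sum to 3 (valence 4) → 1 H
  atom 11: C, bond orders sum to 2 (valence 4) → 2 H
  atom 12: C, bond orders sum to 2 (valence 4) → 2 H
  atom 13: O, bond orders sum to 1 (valence 2) → 1 H
Total hydrogens: 9.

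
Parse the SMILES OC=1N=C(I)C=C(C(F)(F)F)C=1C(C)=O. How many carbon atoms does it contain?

8

Count every carbon token in the SMILES (each C, including those in ring-closure positions and inside branches).
Carbon count: 8.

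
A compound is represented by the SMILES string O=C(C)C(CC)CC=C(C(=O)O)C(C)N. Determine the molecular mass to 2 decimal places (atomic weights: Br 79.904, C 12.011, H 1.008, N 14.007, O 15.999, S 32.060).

First, the molecular formula is C11H19NO3 (counting implicit H from valence).
  C: 11 × 12.011 = 132.121
  H: 19 × 1.008 = 19.152
  N: 1 × 14.007 = 14.007
  O: 3 × 15.999 = 47.997
Sum: 11×12.011 + 19×1.008 + 1×14.007 + 3×15.999 = 213.277 → 213.28 g/mol.

213.28 g/mol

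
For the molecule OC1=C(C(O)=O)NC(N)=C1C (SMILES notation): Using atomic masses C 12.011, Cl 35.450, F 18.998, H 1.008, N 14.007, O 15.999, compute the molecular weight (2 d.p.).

156.14 g/mol

First, the molecular formula is C6H8N2O3 (counting implicit H from valence).
  C: 6 × 12.011 = 72.066
  H: 8 × 1.008 = 8.064
  N: 2 × 14.007 = 28.014
  O: 3 × 15.999 = 47.997
Sum: 6×12.011 + 8×1.008 + 2×14.007 + 3×15.999 = 156.141 → 156.14 g/mol.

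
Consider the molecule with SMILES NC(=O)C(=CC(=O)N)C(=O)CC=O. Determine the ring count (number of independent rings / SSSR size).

In SMILES, each pair of matching ring-closure digits denotes one ring-closing bond; the number of such bonds equals the number of independent rings.
Ring-closure bonds here: 0.

0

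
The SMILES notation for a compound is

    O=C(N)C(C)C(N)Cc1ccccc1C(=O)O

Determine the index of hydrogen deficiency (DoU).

6

Molecular formula: C12H16N2O3.
DoU = (2C + 2 + N − H − X) / 2, where X is the halogen count and O/S are ignored.
    = (2·12 + 2 + 2 − 16 − 0) / 2 = 12 / 2 = 6.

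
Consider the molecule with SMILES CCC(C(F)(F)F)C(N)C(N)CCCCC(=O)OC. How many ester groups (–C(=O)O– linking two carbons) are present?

1

The ester motif appears at heavy-atom position 16 in the SMILES.
Other groups present: 2 primary amine.
Ester count: 1.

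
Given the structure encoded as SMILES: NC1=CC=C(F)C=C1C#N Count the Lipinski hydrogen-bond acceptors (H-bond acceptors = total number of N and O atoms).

N atoms: 2; O atoms: 0.
Lipinski HBA = 2 + 0 = 2.

2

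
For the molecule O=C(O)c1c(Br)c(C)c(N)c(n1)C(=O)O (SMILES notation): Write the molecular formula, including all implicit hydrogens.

C8H7BrN2O4

Walk through each heavy atom and fill implicit hydrogens from standard valence (C 4, N 3, O 2, S 2, halogen 1); for lowercase aromatic atoms, an aromatic c carries 1 H when it has two neighbours and 0 H with three, and aromatic n carries 0 H:
  atom 1: O, bond orders sum to 2 (valence 2) → 0 H
  atom 2: C, bond orders sum to 4 (valence 4) → 0 H
  atom 3: O, bond orders sum to 1 (valence 2) → 1 H
  atom 4: aromatic c, 3 neighbours → 0 H
  atom 5: aromatic c, 3 neighbours → 0 H
  atom 6: Br (halogen, monovalent) → 0 H
  atom 7: aromatic c, 3 neighbours → 0 H
  atom 8: C, bond orders sum to 1 (valence 4) → 3 H
  atom 9: aromatic c, 3 neighbours → 0 H
  atom 10: N, bond orders sum to 1 (valence 3) → 2 H
  atom 11: aromatic c, 3 neighbours → 0 H
  atom 12: aromatic n, 2 neighbours → 0 H
  atom 13: C, bond orders sum to 4 (valence 4) → 0 H
  atom 14: O, bond orders sum to 2 (valence 2) → 0 H
  atom 15: O, bond orders sum to 1 (valence 2) → 1 H
Totals → C:8, H:7, Br:1, N:2, O:4.
In Hill order: C8H7BrN2O4.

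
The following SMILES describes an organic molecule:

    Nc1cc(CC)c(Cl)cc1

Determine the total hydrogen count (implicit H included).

10

Walk through each heavy atom and fill implicit hydrogens from standard valence (C 4, N 3, O 2, S 2, halogen 1); for lowercase aromatic atoms, an aromatic c carries 1 H when it has two neighbours and 0 H with three, and aromatic n carries 0 H:
  atom 1: N, bond orders sum to 1 (valence 3) → 2 H
  atom 2: aromatic c, 3 neighbours → 0 H
  atom 3: aromatic c, 2 neighbours → 1 H
  atom 4: aromatic c, 3 neighbours → 0 H
  atom 5: C, bond orders sum to 2 (valence 4) → 2 H
  atom 6: C, bond orders sum to 1 (valence 4) → 3 H
  atom 7: aromatic c, 3 neighbours → 0 H
  atom 8: Cl (halogen, monovalent) → 0 H
  atom 9: aromatic c, 2 neighbours → 1 H
  atom 10: aromatic c, 2 neighbours → 1 H
Total hydrogens: 10.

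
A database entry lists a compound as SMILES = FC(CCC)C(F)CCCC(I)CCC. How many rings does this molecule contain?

0

In SMILES, each pair of matching ring-closure digits denotes one ring-closing bond; the number of such bonds equals the number of independent rings.
Ring-closure bonds here: 0.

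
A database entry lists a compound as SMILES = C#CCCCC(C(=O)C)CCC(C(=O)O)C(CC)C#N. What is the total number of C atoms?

16

Count every carbon token in the SMILES (each C, including those in ring-closure positions and inside branches).
Carbon count: 16.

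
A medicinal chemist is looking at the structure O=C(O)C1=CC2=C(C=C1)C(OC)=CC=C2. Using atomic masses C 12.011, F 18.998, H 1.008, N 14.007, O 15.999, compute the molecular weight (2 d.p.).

First, the molecular formula is C12H10O3 (counting implicit H from valence).
  C: 12 × 12.011 = 144.132
  H: 10 × 1.008 = 10.080
  O: 3 × 15.999 = 47.997
Sum: 12×12.011 + 10×1.008 + 3×15.999 = 202.209 → 202.21 g/mol.

202.21 g/mol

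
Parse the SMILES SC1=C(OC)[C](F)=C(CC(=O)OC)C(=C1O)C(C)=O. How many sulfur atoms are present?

1

Scan the SMILES for S atoms (remember two-letter symbols like Cl and Br are single atoms).
Sulfur count: 1.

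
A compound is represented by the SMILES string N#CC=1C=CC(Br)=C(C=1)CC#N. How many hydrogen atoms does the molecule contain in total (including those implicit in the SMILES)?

5

Walk through each heavy atom and fill implicit hydrogens from standard valence (C 4, N 3, O 2, S 2, halogen 1):
  atom 1: N, bond orders sum to 3 (valence 3) → 0 H
  atom 2: C, bond orders sum to 4 (valence 4) → 0 H
  atom 3: C, bond orders sum to 4 (valence 4) → 0 H
  atom 4: C, bond orders sum to 3 (valence 4) → 1 H
  atom 5: C, bond orders sum to 3 (valence 4) → 1 H
  atom 6: C, bond orders sum to 4 (valence 4) → 0 H
  atom 7: Br (halogen, monovalent) → 0 H
  atom 8: C, bond orders sum to 4 (valence 4) → 0 H
  atom 9: C, bond orders sum to 3 (valence 4) → 1 H
  atom 10: C, bond orders sum to 2 (valence 4) → 2 H
  atom 11: C, bond orders sum to 4 (valence 4) → 0 H
  atom 12: N, bond orders sum to 3 (valence 3) → 0 H
Total hydrogens: 5.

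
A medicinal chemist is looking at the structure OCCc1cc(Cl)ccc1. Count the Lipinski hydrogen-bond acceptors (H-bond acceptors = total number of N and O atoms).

N atoms: 0; O atoms: 1.
Lipinski HBA = 0 + 1 = 1.

1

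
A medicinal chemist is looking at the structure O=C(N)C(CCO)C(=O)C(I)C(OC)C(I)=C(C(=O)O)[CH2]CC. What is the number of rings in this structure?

In SMILES, each pair of matching ring-closure digits denotes one ring-closing bond; the number of such bonds equals the number of independent rings.
Ring-closure bonds here: 0.

0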